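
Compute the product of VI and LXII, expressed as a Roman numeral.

VI = 6
LXII = 62
6 × 62 = 372

CCCLXXII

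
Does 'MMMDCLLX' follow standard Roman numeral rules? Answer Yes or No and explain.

'MMMDCLLX': L should not appear more than once

No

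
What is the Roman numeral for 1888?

Convert 1888 to Roman numerals:
  1888 contains 1×1000 (M)
  888 contains 1×500 (D)
  388 contains 3×100 (CCC)
  88 contains 1×50 (L)
  38 contains 3×10 (XXX)
  8 contains 1×5 (V)
  3 contains 3×1 (III)

MDCCCLXXXVIII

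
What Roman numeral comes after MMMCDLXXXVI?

MMMCDLXXXVI = 3486; next is 3487

MMMCDLXXXVII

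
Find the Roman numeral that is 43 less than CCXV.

CCXV = 215
215 - 43 = 172

CLXXII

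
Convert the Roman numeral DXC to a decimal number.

DXC: D=500, XC=90
500 + 90 = 590

590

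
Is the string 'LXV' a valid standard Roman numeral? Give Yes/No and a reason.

'LXV': Check the rules: uses only the symbols I, V, X, L, C, D, M; no symbol is repeated more than three times in a row; V, L and D each appear at most once; no smaller symbol precedes a larger one (values never increase from left to right). Value: L (50) + X (10) + V (5) = 65. So it is a valid standard Roman numeral.

Yes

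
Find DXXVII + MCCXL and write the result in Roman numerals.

DXXVII = 527
MCCXL = 1240
527 + 1240 = 1767

MDCCLXVII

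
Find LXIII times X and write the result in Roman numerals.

LXIII = 63
X = 10
63 × 10 = 630

DCXXX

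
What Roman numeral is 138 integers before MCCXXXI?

MCCXXXI = 1231
1231 - 138 = 1093

MXCIII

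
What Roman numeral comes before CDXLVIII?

CDXLVIII = 448; previous is 447

CDXLVII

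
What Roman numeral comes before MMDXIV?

MMDXIV = 2514; previous is 2513

MMDXIII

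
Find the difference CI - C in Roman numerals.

CI = 101
C = 100
101 - 100 = 1

I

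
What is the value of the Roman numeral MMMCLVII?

MMMCLVII: M=1000, M=1000, M=1000, C=100, L=50, V=5, I=1, I=1
1000 + 1000 + 1000 + 100 + 50 + 5 + 1 + 1 = 3157

3157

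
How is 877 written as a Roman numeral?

Convert 877 to Roman numerals:
  877 contains 1×500 (D)
  377 contains 3×100 (CCC)
  77 contains 1×50 (L)
  27 contains 2×10 (XX)
  7 contains 1×5 (V)
  2 contains 2×1 (II)

DCCCLXXVII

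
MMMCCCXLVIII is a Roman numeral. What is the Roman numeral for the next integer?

MMMCCCXLVIII = 3348; next is 3349

MMMCCCXLIX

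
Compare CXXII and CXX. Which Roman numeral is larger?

CXXII = 122
CXX = 120
122 is larger

CXXII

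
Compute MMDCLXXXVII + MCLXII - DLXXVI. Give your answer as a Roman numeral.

MMDCLXXXVII = 2687, MCLXII = 1162, DLXXVI = 576
2687 + 1162 = 3849
3849 - 576 = 3273

MMMCCLXXIII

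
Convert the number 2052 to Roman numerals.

Convert 2052 to Roman numerals:
  2052 contains 2×1000 (MM)
  52 contains 1×50 (L)
  2 contains 2×1 (II)

MMLII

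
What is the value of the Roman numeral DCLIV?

DCLIV: D=500, C=100, L=50, IV=4
500 + 100 + 50 + 4 = 654

654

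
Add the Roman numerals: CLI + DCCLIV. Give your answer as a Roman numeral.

CLI = 151
DCCLIV = 754
151 + 754 = 905

CMV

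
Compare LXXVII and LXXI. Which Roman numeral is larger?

LXXVII = 77
LXXI = 71
77 is larger

LXXVII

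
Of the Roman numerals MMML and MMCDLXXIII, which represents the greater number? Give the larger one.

MMML = 3050
MMCDLXXIII = 2473
3050 is larger

MMML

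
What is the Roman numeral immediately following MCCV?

MCCV = 1205; next is 1206

MCCVI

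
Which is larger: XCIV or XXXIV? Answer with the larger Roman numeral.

XCIV = 94
XXXIV = 34
94 is larger

XCIV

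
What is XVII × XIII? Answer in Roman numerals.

XVII = 17
XIII = 13
17 × 13 = 221

CCXXI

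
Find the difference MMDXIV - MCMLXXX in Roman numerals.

MMDXIV = 2514
MCMLXXX = 1980
2514 - 1980 = 534

DXXXIV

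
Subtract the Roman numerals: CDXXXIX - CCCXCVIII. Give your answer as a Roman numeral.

CDXXXIX = 439
CCCXCVIII = 398
439 - 398 = 41

XLI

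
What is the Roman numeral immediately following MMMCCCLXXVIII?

MMMCCCLXXVIII = 3378; next is 3379

MMMCCCLXXIX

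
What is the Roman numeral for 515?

Convert 515 to Roman numerals:
  515 contains 1×500 (D)
  15 contains 1×10 (X)
  5 contains 1×5 (V)

DXV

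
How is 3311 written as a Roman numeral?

Convert 3311 to Roman numerals:
  3311 contains 3×1000 (MMM)
  311 contains 3×100 (CCC)
  11 contains 1×10 (X)
  1 contains 1×1 (I)

MMMCCCXI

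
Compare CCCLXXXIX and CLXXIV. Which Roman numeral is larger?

CCCLXXXIX = 389
CLXXIV = 174
389 is larger

CCCLXXXIX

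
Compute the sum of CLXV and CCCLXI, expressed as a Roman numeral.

CLXV = 165
CCCLXI = 361
165 + 361 = 526

DXXVI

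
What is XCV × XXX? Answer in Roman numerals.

XCV = 95
XXX = 30
95 × 30 = 2850

MMDCCCL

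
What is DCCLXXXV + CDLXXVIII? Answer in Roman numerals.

DCCLXXXV = 785
CDLXXVIII = 478
785 + 478 = 1263

MCCLXIII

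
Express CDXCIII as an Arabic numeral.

CDXCIII: CD=400, XC=90, I=1, I=1, I=1
400 + 90 + 1 + 1 + 1 = 493

493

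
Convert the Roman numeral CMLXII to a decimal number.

CMLXII: CM=900, L=50, X=10, I=1, I=1
900 + 50 + 10 + 1 + 1 = 962

962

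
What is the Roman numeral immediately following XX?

XX = 20; next is 21

XXI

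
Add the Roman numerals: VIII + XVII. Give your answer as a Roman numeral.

VIII = 8
XVII = 17
8 + 17 = 25

XXV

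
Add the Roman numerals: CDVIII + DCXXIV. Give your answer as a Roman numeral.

CDVIII = 408
DCXXIV = 624
408 + 624 = 1032

MXXXII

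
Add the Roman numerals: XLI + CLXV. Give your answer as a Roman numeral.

XLI = 41
CLXV = 165
41 + 165 = 206

CCVI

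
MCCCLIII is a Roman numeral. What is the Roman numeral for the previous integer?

MCCCLIII = 1353, so the previous integer is 1353 - 1 = 1352

MCCCLII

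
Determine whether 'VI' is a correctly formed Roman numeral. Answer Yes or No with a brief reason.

'VI': Check the rules: uses only the symbols I, V, X, L, C, D, M; no symbol is repeated more than three times in a row; V, L and D each appear at most once; no smaller symbol precedes a larger one (values never increase from left to right). Value: V (5) + I (1) = 6. So it is a valid standard Roman numeral.

Yes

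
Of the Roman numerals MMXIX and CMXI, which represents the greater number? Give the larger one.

MMXIX = 2019
CMXI = 911
2019 is larger

MMXIX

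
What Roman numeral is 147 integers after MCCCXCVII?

MCCCXCVII = 1397
1397 + 147 = 1544

MDXLIV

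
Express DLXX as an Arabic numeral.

DLXX: D=500, L=50, X=10, X=10
500 + 50 + 10 + 10 = 570

570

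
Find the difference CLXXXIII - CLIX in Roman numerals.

CLXXXIII = 183
CLIX = 159
183 - 159 = 24

XXIV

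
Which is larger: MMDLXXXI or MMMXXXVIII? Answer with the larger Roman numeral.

MMDLXXXI = 2581
MMMXXXVIII = 3038
3038 is larger

MMMXXXVIII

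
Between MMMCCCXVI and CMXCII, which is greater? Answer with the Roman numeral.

MMMCCCXVI = 3316
CMXCII = 992
3316 is larger

MMMCCCXVI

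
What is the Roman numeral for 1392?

Convert 1392 to Roman numerals:
  1392 contains 1×1000 (M)
  392 contains 3×100 (CCC)
  92 contains 1×90 (XC)
  2 contains 2×1 (II)

MCCCXCII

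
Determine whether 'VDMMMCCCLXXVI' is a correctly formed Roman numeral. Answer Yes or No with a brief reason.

'VDMMMCCCLXXVI': V should not appear more than once

No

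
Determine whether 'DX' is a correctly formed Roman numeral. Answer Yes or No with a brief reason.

'DX': Check the rules: uses only the symbols I, V, X, L, C, D, M; no symbol is repeated more than three times in a row; V, L and D each appear at most once; no smaller symbol precedes a larger one (values never increase from left to right). Value: D (500) + X (10) = 510. So it is a valid standard Roman numeral.

Yes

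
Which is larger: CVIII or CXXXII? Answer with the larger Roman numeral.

CVIII = 108
CXXXII = 132
132 is larger

CXXXII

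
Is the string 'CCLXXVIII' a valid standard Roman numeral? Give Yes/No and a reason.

'CCLXXVIII': Check the rules: uses only the symbols I, V, X, L, C, D, M; no symbol is repeated more than three times in a row; V, L and D each appear at most once; no smaller symbol precedes a larger one (values never increase from left to right). Value: C (100) + C (100) + L (50) + X (10) + X (10) + V (5) + I (1) + I (1) + I (1) = 278. So it is a valid standard Roman numeral.

Yes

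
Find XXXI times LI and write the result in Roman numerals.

XXXI = 31
LI = 51
31 × 51 = 1581

MDLXXXI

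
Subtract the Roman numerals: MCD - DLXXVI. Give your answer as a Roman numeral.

MCD = 1400
DLXXVI = 576
1400 - 576 = 824

DCCCXXIV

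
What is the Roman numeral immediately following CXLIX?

CXLIX = 149, so the next integer is 149 + 1 = 150

CL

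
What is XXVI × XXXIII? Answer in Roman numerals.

XXVI = 26
XXXIII = 33
26 × 33 = 858

DCCCLVIII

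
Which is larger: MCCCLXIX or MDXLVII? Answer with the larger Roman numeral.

MCCCLXIX = 1369
MDXLVII = 1547
1547 is larger

MDXLVII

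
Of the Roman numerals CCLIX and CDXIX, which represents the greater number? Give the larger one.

CCLIX = 259
CDXIX = 419
419 is larger

CDXIX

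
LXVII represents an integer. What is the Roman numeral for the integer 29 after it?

LXVII = 67
67 + 29 = 96

XCVI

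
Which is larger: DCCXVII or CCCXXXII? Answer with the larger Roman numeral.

DCCXVII = 717
CCCXXXII = 332
717 is larger

DCCXVII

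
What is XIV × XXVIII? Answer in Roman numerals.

XIV = 14
XXVIII = 28
14 × 28 = 392

CCCXCII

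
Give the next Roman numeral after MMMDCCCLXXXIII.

MMMDCCCLXXXIII = 3883; next is 3884

MMMDCCCLXXXIV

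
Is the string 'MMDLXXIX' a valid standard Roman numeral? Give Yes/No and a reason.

'MMDLXXIX': Check the rules: uses only the symbols I, V, X, L, C, D, M; no symbol is repeated more than three times in a row; V, L and D each appear at most once; the only place a smaller symbol precedes a larger one is the allowed subtractive pair IX, the symbol right after such a pair (if any) is smaller than the pair's first symbol, and otherwise the values never increase from left to right. Value: M (1000) + M (1000) + D (500) + L (50) + X (10) + X (10) + IX (9) = 2579. So it is a valid standard Roman numeral.

Yes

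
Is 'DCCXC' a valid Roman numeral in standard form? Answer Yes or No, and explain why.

'DCCXC': Check the rules: uses only the symbols I, V, X, L, C, D, M; no symbol is repeated more than three times in a row; V, L and D each appear at most once; the only place a smaller symbol precedes a larger one is the allowed subtractive pair XC, the symbol right after such a pair (if any) is smaller than the pair's first symbol, and otherwise the values never increase from left to right. Value: D (500) + C (100) + C (100) + XC (90) = 790. So it is a valid standard Roman numeral.

Yes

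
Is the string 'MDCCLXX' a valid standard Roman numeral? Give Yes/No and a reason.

'MDCCLXX': Check the rules: uses only the symbols I, V, X, L, C, D, M; no symbol is repeated more than three times in a row; V, L and D each appear at most once; no smaller symbol precedes a larger one (values never increase from left to right). Value: M (1000) + D (500) + C (100) + C (100) + L (50) + X (10) + X (10) = 1770. So it is a valid standard Roman numeral.

Yes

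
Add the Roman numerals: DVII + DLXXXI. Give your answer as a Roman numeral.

DVII = 507
DLXXXI = 581
507 + 581 = 1088

MLXXXVIII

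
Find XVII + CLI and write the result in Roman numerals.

XVII = 17
CLI = 151
17 + 151 = 168

CLXVIII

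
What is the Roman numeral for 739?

Convert 739 to Roman numerals:
  739 contains 1×500 (D)
  239 contains 2×100 (CC)
  39 contains 3×10 (XXX)
  9 contains 1×9 (IX)

DCCXXXIX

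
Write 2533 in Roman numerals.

Convert 2533 to Roman numerals:
  2533 contains 2×1000 (MM)
  533 contains 1×500 (D)
  33 contains 3×10 (XXX)
  3 contains 3×1 (III)

MMDXXXIII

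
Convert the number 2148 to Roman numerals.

Convert 2148 to Roman numerals:
  2148 contains 2×1000 (MM)
  148 contains 1×100 (C)
  48 contains 1×40 (XL)
  8 contains 1×5 (V)
  3 contains 3×1 (III)

MMCXLVIII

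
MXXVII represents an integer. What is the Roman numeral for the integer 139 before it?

MXXVII = 1027
1027 - 139 = 888

DCCCLXXXVIII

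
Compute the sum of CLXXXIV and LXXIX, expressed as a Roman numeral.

CLXXXIV = 184
LXXIX = 79
184 + 79 = 263

CCLXIII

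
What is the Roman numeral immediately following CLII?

CLII = 152, so the next integer is 152 + 1 = 153

CLIII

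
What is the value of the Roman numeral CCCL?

CCCL: C=100, C=100, C=100, L=50
100 + 100 + 100 + 50 = 350

350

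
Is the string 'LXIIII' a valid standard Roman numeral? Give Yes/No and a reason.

'LXIIII': More than 3 consecutive I's

No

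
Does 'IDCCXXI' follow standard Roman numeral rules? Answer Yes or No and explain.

'IDCCXXI': Invalid subtractive combination: ID

No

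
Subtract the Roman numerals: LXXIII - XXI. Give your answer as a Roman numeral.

LXXIII = 73
XXI = 21
73 - 21 = 52

LII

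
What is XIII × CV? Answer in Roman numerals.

XIII = 13
CV = 105
13 × 105 = 1365

MCCCLXV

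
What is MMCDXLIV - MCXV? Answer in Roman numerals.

MMCDXLIV = 2444
MCXV = 1115
2444 - 1115 = 1329

MCCCXXIX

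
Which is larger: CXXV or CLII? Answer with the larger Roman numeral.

CXXV = 125
CLII = 152
152 is larger

CLII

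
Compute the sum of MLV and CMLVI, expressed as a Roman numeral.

MLV = 1055
CMLVI = 956
1055 + 956 = 2011

MMXI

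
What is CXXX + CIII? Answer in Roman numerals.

CXXX = 130
CIII = 103
130 + 103 = 233

CCXXXIII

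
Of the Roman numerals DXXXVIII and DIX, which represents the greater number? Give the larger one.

DXXXVIII = 538
DIX = 509
538 is larger

DXXXVIII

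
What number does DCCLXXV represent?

DCCLXXV: D=500, C=100, C=100, L=50, X=10, X=10, V=5
500 + 100 + 100 + 50 + 10 + 10 + 5 = 775

775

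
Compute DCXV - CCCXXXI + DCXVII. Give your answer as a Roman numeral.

DCXV = 615, CCCXXXI = 331, DCXVII = 617
615 - 331 = 284
284 + 617 = 901

CMI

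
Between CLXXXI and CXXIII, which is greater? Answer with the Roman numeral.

CLXXXI = 181
CXXIII = 123
181 is larger

CLXXXI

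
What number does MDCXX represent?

MDCXX: M=1000, D=500, C=100, X=10, X=10
1000 + 500 + 100 + 10 + 10 = 1620

1620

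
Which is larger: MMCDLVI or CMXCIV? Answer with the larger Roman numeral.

MMCDLVI = 2456
CMXCIV = 994
2456 is larger

MMCDLVI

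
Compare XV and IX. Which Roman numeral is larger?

XV = 15
IX = 9
15 is larger

XV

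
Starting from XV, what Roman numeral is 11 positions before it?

XV = 15
15 - 11 = 4

IV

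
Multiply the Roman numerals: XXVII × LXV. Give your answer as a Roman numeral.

XXVII = 27
LXV = 65
27 × 65 = 1755

MDCCLV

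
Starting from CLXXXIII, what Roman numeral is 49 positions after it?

CLXXXIII = 183
183 + 49 = 232

CCXXXII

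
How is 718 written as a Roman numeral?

Convert 718 to Roman numerals:
  718 contains 1×500 (D)
  218 contains 2×100 (CC)
  18 contains 1×10 (X)
  8 contains 1×5 (V)
  3 contains 3×1 (III)

DCCXVIII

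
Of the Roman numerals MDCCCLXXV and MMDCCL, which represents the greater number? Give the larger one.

MDCCCLXXV = 1875
MMDCCL = 2750
2750 is larger

MMDCCL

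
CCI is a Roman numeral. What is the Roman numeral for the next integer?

CCI = 201, so the next integer is 201 + 1 = 202

CCII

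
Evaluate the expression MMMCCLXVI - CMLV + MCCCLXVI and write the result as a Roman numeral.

MMMCCLXVI = 3266, CMLV = 955, MCCCLXVI = 1366
3266 - 955 = 2311
2311 + 1366 = 3677

MMMDCLXXVII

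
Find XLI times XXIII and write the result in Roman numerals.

XLI = 41
XXIII = 23
41 × 23 = 943

CMXLIII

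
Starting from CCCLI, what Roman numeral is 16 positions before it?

CCCLI = 351
351 - 16 = 335

CCCXXXV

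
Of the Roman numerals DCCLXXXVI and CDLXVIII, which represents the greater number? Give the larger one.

DCCLXXXVI = 786
CDLXVIII = 468
786 is larger

DCCLXXXVI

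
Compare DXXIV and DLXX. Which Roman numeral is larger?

DXXIV = 524
DLXX = 570
570 is larger

DLXX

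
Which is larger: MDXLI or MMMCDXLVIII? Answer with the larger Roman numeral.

MDXLI = 1541
MMMCDXLVIII = 3448
3448 is larger

MMMCDXLVIII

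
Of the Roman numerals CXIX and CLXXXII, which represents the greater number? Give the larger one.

CXIX = 119
CLXXXII = 182
182 is larger

CLXXXII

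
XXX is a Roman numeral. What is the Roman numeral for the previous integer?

XXX = 30, so the previous integer is 30 - 1 = 29

XXIX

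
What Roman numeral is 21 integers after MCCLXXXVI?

MCCLXXXVI = 1286
1286 + 21 = 1307

MCCCVII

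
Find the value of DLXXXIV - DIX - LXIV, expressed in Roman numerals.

DLXXXIV = 584, DIX = 509, LXIV = 64
584 - 509 = 75
75 - 64 = 11

XI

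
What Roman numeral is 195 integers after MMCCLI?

MMCCLI = 2251
2251 + 195 = 2446

MMCDXLVI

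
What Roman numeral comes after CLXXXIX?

CLXXXIX = 189, so the next integer is 189 + 1 = 190

CXC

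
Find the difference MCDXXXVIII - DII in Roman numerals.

MCDXXXVIII = 1438
DII = 502
1438 - 502 = 936

CMXXXVI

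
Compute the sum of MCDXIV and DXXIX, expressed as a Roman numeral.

MCDXIV = 1414
DXXIX = 529
1414 + 529 = 1943

MCMXLIII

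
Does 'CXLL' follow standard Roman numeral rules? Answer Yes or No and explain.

'CXLL': L should not appear more than once

No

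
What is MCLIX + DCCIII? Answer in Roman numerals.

MCLIX = 1159
DCCIII = 703
1159 + 703 = 1862

MDCCCLXII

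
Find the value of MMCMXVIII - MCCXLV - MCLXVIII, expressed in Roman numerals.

MMCMXVIII = 2918, MCCXLV = 1245, MCLXVIII = 1168
2918 - 1245 = 1673
1673 - 1168 = 505

DV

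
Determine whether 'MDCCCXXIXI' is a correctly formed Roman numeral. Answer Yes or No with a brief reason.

'MDCCCXXIXI': I cannot come right after the subtractive pair IX: once I is subtracted in IX, the next symbol must be smaller than I

No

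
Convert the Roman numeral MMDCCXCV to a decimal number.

MMDCCXCV: M=1000, M=1000, D=500, C=100, C=100, XC=90, V=5
1000 + 1000 + 500 + 100 + 100 + 90 + 5 = 2795

2795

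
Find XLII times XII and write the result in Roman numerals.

XLII = 42
XII = 12
42 × 12 = 504

DIV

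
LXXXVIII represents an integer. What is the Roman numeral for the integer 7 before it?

LXXXVIII = 88
88 - 7 = 81

LXXXI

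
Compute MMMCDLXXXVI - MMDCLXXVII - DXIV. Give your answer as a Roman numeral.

MMMCDLXXXVI = 3486, MMDCLXXVII = 2677, DXIV = 514
3486 - 2677 = 809
809 - 514 = 295

CCXCV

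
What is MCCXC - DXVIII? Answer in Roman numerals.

MCCXC = 1290
DXVIII = 518
1290 - 518 = 772

DCCLXXII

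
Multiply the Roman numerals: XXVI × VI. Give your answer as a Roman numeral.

XXVI = 26
VI = 6
26 × 6 = 156

CLVI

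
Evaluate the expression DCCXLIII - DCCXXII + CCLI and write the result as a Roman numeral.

DCCXLIII = 743, DCCXXII = 722, CCLI = 251
743 - 722 = 21
21 + 251 = 272

CCLXXII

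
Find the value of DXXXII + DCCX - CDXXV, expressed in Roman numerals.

DXXXII = 532, DCCX = 710, CDXXV = 425
532 + 710 = 1242
1242 - 425 = 817

DCCCXVII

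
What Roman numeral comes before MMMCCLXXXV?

MMMCCLXXXV = 3285, so the previous integer is 3285 - 1 = 3284

MMMCCLXXXIV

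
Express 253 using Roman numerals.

Convert 253 to Roman numerals:
  253 contains 2×100 (CC)
  53 contains 1×50 (L)
  3 contains 3×1 (III)

CCLIII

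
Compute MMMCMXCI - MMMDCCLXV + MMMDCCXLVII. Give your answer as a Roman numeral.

MMMCMXCI = 3991, MMMDCCLXV = 3765, MMMDCCXLVII = 3747
3991 - 3765 = 226
226 + 3747 = 3973

MMMCMLXXIII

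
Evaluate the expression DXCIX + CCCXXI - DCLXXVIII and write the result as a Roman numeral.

DXCIX = 599, CCCXXI = 321, DCLXXVIII = 678
599 + 321 = 920
920 - 678 = 242

CCXLII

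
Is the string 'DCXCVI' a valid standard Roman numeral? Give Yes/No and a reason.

'DCXCVI': Check the rules: uses only the symbols I, V, X, L, C, D, M; no symbol is repeated more than three times in a row; V, L and D each appear at most once; the only place a smaller symbol precedes a larger one is the allowed subtractive pair XC, the symbol right after such a pair (if any) is smaller than the pair's first symbol, and otherwise the values never increase from left to right. Value: D (500) + C (100) + XC (90) + V (5) + I (1) = 696. So it is a valid standard Roman numeral.

Yes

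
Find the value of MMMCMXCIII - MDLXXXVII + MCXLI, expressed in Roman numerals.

MMMCMXCIII = 3993, MDLXXXVII = 1587, MCXLI = 1141
3993 - 1587 = 2406
2406 + 1141 = 3547

MMMDXLVII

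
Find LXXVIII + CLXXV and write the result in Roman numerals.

LXXVIII = 78
CLXXV = 175
78 + 175 = 253

CCLIII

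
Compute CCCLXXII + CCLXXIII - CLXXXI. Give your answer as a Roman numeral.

CCCLXXII = 372, CCLXXIII = 273, CLXXXI = 181
372 + 273 = 645
645 - 181 = 464

CDLXIV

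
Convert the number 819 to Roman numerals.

Convert 819 to Roman numerals:
  819 contains 1×500 (D)
  319 contains 3×100 (CCC)
  19 contains 1×10 (X)
  9 contains 1×9 (IX)

DCCCXIX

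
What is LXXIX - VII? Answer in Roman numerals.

LXXIX = 79
VII = 7
79 - 7 = 72

LXXII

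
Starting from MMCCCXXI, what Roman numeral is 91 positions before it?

MMCCCXXI = 2321
2321 - 91 = 2230

MMCCXXX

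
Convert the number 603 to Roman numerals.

Convert 603 to Roman numerals:
  603 contains 1×500 (D)
  103 contains 1×100 (C)
  3 contains 3×1 (III)

DCIII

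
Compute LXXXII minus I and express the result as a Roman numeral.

LXXXII = 82
I = 1
82 - 1 = 81

LXXXI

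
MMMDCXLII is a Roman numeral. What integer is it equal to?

MMMDCXLII: M=1000, M=1000, M=1000, D=500, C=100, XL=40, I=1, I=1
1000 + 1000 + 1000 + 500 + 100 + 40 + 1 + 1 = 3642

3642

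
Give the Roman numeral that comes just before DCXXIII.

DCXXIII = 623, so the previous integer is 623 - 1 = 622

DCXXII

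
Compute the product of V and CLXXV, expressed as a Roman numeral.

V = 5
CLXXV = 175
5 × 175 = 875

DCCCLXXV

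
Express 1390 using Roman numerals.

Convert 1390 to Roman numerals:
  1390 contains 1×1000 (M)
  390 contains 3×100 (CCC)
  90 contains 1×90 (XC)

MCCCXC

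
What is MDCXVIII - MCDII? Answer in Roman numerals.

MDCXVIII = 1618
MCDII = 1402
1618 - 1402 = 216

CCXVI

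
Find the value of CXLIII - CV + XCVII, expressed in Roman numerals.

CXLIII = 143, CV = 105, XCVII = 97
143 - 105 = 38
38 + 97 = 135

CXXXV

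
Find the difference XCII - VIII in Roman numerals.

XCII = 92
VIII = 8
92 - 8 = 84

LXXXIV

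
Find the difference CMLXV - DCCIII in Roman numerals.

CMLXV = 965
DCCIII = 703
965 - 703 = 262

CCLXII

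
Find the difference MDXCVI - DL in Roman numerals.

MDXCVI = 1596
DL = 550
1596 - 550 = 1046

MXLVI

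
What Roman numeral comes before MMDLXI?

MMDLXI = 2561; previous is 2560

MMDLX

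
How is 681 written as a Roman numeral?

Convert 681 to Roman numerals:
  681 contains 1×500 (D)
  181 contains 1×100 (C)
  81 contains 1×50 (L)
  31 contains 3×10 (XXX)
  1 contains 1×1 (I)

DCLXXXI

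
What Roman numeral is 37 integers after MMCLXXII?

MMCLXXII = 2172
2172 + 37 = 2209

MMCCIX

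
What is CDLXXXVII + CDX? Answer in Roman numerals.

CDLXXXVII = 487
CDX = 410
487 + 410 = 897

DCCCXCVII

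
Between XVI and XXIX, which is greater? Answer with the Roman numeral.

XVI = 16
XXIX = 29
29 is larger

XXIX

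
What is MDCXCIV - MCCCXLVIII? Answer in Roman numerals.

MDCXCIV = 1694
MCCCXLVIII = 1348
1694 - 1348 = 346

CCCXLVI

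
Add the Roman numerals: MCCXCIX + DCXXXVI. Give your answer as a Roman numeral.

MCCXCIX = 1299
DCXXXVI = 636
1299 + 636 = 1935

MCMXXXV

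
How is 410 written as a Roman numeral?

Convert 410 to Roman numerals:
  410 contains 1×400 (CD)
  10 contains 1×10 (X)

CDX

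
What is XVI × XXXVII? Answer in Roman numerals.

XVI = 16
XXXVII = 37
16 × 37 = 592

DXCII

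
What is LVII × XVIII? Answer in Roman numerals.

LVII = 57
XVIII = 18
57 × 18 = 1026

MXXVI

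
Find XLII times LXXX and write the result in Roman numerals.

XLII = 42
LXXX = 80
42 × 80 = 3360

MMMCCCLX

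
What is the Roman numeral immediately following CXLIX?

CXLIX = 149; next is 150

CL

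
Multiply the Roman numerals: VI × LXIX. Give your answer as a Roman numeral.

VI = 6
LXIX = 69
6 × 69 = 414

CDXIV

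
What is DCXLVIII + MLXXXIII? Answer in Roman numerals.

DCXLVIII = 648
MLXXXIII = 1083
648 + 1083 = 1731

MDCCXXXI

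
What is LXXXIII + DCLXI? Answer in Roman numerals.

LXXXIII = 83
DCLXI = 661
83 + 661 = 744

DCCXLIV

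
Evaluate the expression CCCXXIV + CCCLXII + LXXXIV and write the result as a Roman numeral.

CCCXXIV = 324, CCCLXII = 362, LXXXIV = 84
324 + 362 = 686
686 + 84 = 770

DCCLXX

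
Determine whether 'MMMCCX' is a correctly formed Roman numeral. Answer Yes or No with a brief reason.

'MMMCCX': Check the rules: uses only the symbols I, V, X, L, C, D, M; no symbol is repeated more than three times in a row; V, L and D each appear at most once; no smaller symbol precedes a larger one (values never increase from left to right). Value: M (1000) + M (1000) + M (1000) + C (100) + C (100) + X (10) = 3210. So it is a valid standard Roman numeral.

Yes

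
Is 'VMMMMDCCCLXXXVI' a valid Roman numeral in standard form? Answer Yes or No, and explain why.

'VMMMMDCCCLXXXVI': More than 3 consecutive M's

No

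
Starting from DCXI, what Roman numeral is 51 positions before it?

DCXI = 611
611 - 51 = 560

DLX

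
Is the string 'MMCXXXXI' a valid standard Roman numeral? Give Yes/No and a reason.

'MMCXXXXI': More than 3 consecutive X's

No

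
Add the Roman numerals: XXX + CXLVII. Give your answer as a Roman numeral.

XXX = 30
CXLVII = 147
30 + 147 = 177

CLXXVII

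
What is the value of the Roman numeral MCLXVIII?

MCLXVIII: M=1000, C=100, L=50, X=10, V=5, I=1, I=1, I=1
1000 + 100 + 50 + 10 + 5 + 1 + 1 + 1 = 1168

1168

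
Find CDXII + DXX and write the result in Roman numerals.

CDXII = 412
DXX = 520
412 + 520 = 932

CMXXXII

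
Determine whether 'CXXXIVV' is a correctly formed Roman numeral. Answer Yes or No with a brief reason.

'CXXXIVV': V should not appear more than once

No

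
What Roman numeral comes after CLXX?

CLXX = 170, so the next integer is 170 + 1 = 171

CLXXI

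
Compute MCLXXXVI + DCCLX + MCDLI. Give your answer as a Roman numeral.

MCLXXXVI = 1186, DCCLX = 760, MCDLI = 1451
1186 + 760 = 1946
1946 + 1451 = 3397

MMMCCCXCVII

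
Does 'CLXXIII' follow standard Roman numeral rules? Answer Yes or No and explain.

'CLXXIII': Check the rules: uses only the symbols I, V, X, L, C, D, M; no symbol is repeated more than three times in a row; V, L and D each appear at most once; no smaller symbol precedes a larger one (values never increase from left to right). Value: C (100) + L (50) + X (10) + X (10) + I (1) + I (1) + I (1) = 173. So it is a valid standard Roman numeral.

Yes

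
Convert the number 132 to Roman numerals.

Convert 132 to Roman numerals:
  132 contains 1×100 (C)
  32 contains 3×10 (XXX)
  2 contains 2×1 (II)

CXXXII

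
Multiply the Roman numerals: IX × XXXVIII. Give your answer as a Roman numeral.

IX = 9
XXXVIII = 38
9 × 38 = 342

CCCXLII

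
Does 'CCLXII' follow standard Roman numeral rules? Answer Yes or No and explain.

'CCLXII': Check the rules: uses only the symbols I, V, X, L, C, D, M; no symbol is repeated more than three times in a row; V, L and D each appear at most once; no smaller symbol precedes a larger one (values never increase from left to right). Value: C (100) + C (100) + L (50) + X (10) + I (1) + I (1) = 262. So it is a valid standard Roman numeral.

Yes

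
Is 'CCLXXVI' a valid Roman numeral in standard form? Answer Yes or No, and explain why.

'CCLXXVI': Check the rules: uses only the symbols I, V, X, L, C, D, M; no symbol is repeated more than three times in a row; V, L and D each appear at most once; no smaller symbol precedes a larger one (values never increase from left to right). Value: C (100) + C (100) + L (50) + X (10) + X (10) + V (5) + I (1) = 276. So it is a valid standard Roman numeral.

Yes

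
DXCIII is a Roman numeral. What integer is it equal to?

DXCIII: D=500, XC=90, I=1, I=1, I=1
500 + 90 + 1 + 1 + 1 = 593

593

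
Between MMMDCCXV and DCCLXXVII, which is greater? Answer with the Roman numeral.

MMMDCCXV = 3715
DCCLXXVII = 777
3715 is larger

MMMDCCXV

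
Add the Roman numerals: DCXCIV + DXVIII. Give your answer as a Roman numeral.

DCXCIV = 694
DXVIII = 518
694 + 518 = 1212

MCCXII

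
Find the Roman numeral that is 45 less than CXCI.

CXCI = 191
191 - 45 = 146

CXLVI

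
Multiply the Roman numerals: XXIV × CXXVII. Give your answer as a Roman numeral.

XXIV = 24
CXXVII = 127
24 × 127 = 3048

MMMXLVIII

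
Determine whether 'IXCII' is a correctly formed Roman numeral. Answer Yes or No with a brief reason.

'IXCII': I (position 1) comes before the larger symbol C (position 3) without being directly in front of it as a subtractive pair; apart from IV, IX, XL, XC, CD and CM, symbols must go from largest to smallest

No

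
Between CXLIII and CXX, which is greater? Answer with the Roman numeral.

CXLIII = 143
CXX = 120
143 is larger

CXLIII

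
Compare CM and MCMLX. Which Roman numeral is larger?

CM = 900
MCMLX = 1960
1960 is larger

MCMLX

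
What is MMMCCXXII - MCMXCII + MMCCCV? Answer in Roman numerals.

MMMCCXXII = 3222, MCMXCII = 1992, MMCCCV = 2305
3222 - 1992 = 1230
1230 + 2305 = 3535

MMMDXXXV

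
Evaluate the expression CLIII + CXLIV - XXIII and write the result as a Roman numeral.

CLIII = 153, CXLIV = 144, XXIII = 23
153 + 144 = 297
297 - 23 = 274

CCLXXIV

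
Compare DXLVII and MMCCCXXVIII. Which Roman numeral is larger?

DXLVII = 547
MMCCCXXVIII = 2328
2328 is larger

MMCCCXXVIII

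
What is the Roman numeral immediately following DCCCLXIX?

DCCCLXIX = 869, so the next integer is 869 + 1 = 870

DCCCLXX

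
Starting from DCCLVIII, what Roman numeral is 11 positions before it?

DCCLVIII = 758
758 - 11 = 747

DCCXLVII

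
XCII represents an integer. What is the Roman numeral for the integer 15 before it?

XCII = 92
92 - 15 = 77

LXXVII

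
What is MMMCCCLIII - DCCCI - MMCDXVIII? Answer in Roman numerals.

MMMCCCLIII = 3353, DCCCI = 801, MMCDXVIII = 2418
3353 - 801 = 2552
2552 - 2418 = 134

CXXXIV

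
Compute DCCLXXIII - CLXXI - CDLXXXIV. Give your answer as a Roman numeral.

DCCLXXIII = 773, CLXXI = 171, CDLXXXIV = 484
773 - 171 = 602
602 - 484 = 118

CXVIII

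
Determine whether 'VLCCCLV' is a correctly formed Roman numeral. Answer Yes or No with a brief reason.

'VLCCCLV': V should not appear more than once

No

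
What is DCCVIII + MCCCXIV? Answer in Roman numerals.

DCCVIII = 708
MCCCXIV = 1314
708 + 1314 = 2022

MMXXII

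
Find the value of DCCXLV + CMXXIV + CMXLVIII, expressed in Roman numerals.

DCCXLV = 745, CMXXIV = 924, CMXLVIII = 948
745 + 924 = 1669
1669 + 948 = 2617

MMDCXVII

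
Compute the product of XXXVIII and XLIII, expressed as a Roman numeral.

XXXVIII = 38
XLIII = 43
38 × 43 = 1634

MDCXXXIV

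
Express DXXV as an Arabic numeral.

DXXV: D=500, X=10, X=10, V=5
500 + 10 + 10 + 5 = 525

525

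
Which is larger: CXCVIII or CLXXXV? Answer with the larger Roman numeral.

CXCVIII = 198
CLXXXV = 185
198 is larger

CXCVIII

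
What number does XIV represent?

XIV: X=10, IV=4
10 + 4 = 14

14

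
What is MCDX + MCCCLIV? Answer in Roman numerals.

MCDX = 1410
MCCCLIV = 1354
1410 + 1354 = 2764

MMDCCLXIV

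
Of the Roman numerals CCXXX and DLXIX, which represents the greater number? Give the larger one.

CCXXX = 230
DLXIX = 569
569 is larger

DLXIX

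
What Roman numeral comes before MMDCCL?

MMDCCL = 2750; previous is 2749

MMDCCXLIX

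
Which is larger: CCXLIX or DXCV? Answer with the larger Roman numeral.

CCXLIX = 249
DXCV = 595
595 is larger

DXCV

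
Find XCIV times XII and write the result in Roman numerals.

XCIV = 94
XII = 12
94 × 12 = 1128

MCXXVIII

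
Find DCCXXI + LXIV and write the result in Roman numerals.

DCCXXI = 721
LXIV = 64
721 + 64 = 785

DCCLXXXV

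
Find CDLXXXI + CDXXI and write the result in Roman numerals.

CDLXXXI = 481
CDXXI = 421
481 + 421 = 902

CMII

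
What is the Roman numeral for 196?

Convert 196 to Roman numerals:
  196 contains 1×100 (C)
  96 contains 1×90 (XC)
  6 contains 1×5 (V)
  1 contains 1×1 (I)

CXCVI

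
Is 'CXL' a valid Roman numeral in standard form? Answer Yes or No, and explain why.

'CXL': Check the rules: uses only the symbols I, V, X, L, C, D, M; no symbol is repeated more than three times in a row; V, L and D each appear at most once; the only place a smaller symbol precedes a larger one is the allowed subtractive pair XL, the symbol right after such a pair (if any) is smaller than the pair's first symbol, and otherwise the values never increase from left to right. Value: C (100) + XL (40) = 140. So it is a valid standard Roman numeral.

Yes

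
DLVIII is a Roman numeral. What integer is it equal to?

DLVIII: D=500, L=50, V=5, I=1, I=1, I=1
500 + 50 + 5 + 1 + 1 + 1 = 558

558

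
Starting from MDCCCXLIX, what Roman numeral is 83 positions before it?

MDCCCXLIX = 1849
1849 - 83 = 1766

MDCCLXVI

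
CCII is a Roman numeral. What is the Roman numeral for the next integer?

CCII = 202; next is 203

CCIII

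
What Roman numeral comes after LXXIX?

LXXIX = 79; next is 80

LXXX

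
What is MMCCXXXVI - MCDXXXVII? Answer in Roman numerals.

MMCCXXXVI = 2236
MCDXXXVII = 1437
2236 - 1437 = 799

DCCXCIX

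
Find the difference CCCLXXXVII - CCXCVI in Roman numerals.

CCCLXXXVII = 387
CCXCVI = 296
387 - 296 = 91

XCI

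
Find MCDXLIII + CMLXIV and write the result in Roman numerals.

MCDXLIII = 1443
CMLXIV = 964
1443 + 964 = 2407

MMCDVII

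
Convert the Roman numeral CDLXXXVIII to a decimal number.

CDLXXXVIII: CD=400, L=50, X=10, X=10, X=10, V=5, I=1, I=1, I=1
400 + 50 + 10 + 10 + 10 + 5 + 1 + 1 + 1 = 488

488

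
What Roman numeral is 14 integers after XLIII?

XLIII = 43
43 + 14 = 57

LVII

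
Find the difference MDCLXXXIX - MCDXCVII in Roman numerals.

MDCLXXXIX = 1689
MCDXCVII = 1497
1689 - 1497 = 192

CXCII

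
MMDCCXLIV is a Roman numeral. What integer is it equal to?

MMDCCXLIV: M=1000, M=1000, D=500, C=100, C=100, XL=40, IV=4
1000 + 1000 + 500 + 100 + 100 + 40 + 4 = 2744

2744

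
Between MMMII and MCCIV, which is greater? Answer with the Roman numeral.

MMMII = 3002
MCCIV = 1204
3002 is larger

MMMII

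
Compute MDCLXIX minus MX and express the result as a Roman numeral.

MDCLXIX = 1669
MX = 1010
1669 - 1010 = 659

DCLIX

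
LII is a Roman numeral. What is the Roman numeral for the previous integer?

LII = 52; previous is 51

LI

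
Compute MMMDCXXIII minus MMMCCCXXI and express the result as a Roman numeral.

MMMDCXXIII = 3623
MMMCCCXXI = 3321
3623 - 3321 = 302

CCCII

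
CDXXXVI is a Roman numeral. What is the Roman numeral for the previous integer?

CDXXXVI = 436, so the previous integer is 436 - 1 = 435

CDXXXV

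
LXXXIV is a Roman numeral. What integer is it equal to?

LXXXIV: L=50, X=10, X=10, X=10, IV=4
50 + 10 + 10 + 10 + 4 = 84

84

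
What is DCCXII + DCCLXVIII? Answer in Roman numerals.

DCCXII = 712
DCCLXVIII = 768
712 + 768 = 1480

MCDLXXX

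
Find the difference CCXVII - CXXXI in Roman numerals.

CCXVII = 217
CXXXI = 131
217 - 131 = 86

LXXXVI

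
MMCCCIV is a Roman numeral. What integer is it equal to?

MMCCCIV: M=1000, M=1000, C=100, C=100, C=100, IV=4
1000 + 1000 + 100 + 100 + 100 + 4 = 2304

2304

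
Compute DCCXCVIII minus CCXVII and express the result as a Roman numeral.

DCCXCVIII = 798
CCXVII = 217
798 - 217 = 581

DLXXXI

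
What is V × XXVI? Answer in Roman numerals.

V = 5
XXVI = 26
5 × 26 = 130

CXXX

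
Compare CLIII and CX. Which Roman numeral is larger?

CLIII = 153
CX = 110
153 is larger

CLIII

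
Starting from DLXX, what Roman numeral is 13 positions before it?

DLXX = 570
570 - 13 = 557

DLVII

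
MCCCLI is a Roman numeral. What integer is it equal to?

MCCCLI: M=1000, C=100, C=100, C=100, L=50, I=1
1000 + 100 + 100 + 100 + 50 + 1 = 1351

1351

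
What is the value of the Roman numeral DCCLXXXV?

DCCLXXXV: D=500, C=100, C=100, L=50, X=10, X=10, X=10, V=5
500 + 100 + 100 + 50 + 10 + 10 + 10 + 5 = 785

785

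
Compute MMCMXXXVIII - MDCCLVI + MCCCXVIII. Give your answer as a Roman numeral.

MMCMXXXVIII = 2938, MDCCLVI = 1756, MCCCXVIII = 1318
2938 - 1756 = 1182
1182 + 1318 = 2500

MMD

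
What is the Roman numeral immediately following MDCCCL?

MDCCCL = 1850, so the next integer is 1850 + 1 = 1851

MDCCCLI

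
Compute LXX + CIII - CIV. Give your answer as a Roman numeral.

LXX = 70, CIII = 103, CIV = 104
70 + 103 = 173
173 - 104 = 69

LXIX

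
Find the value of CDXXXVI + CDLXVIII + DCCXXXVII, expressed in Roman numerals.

CDXXXVI = 436, CDLXVIII = 468, DCCXXXVII = 737
436 + 468 = 904
904 + 737 = 1641

MDCXLI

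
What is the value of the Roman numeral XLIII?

XLIII: XL=40, I=1, I=1, I=1
40 + 1 + 1 + 1 = 43

43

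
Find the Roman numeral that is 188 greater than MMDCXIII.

MMDCXIII = 2613
2613 + 188 = 2801

MMDCCCI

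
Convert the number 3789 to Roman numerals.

Convert 3789 to Roman numerals:
  3789 contains 3×1000 (MMM)
  789 contains 1×500 (D)
  289 contains 2×100 (CC)
  89 contains 1×50 (L)
  39 contains 3×10 (XXX)
  9 contains 1×9 (IX)

MMMDCCLXXXIX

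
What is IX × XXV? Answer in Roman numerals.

IX = 9
XXV = 25
9 × 25 = 225

CCXXV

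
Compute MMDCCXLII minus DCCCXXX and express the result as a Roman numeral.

MMDCCXLII = 2742
DCCCXXX = 830
2742 - 830 = 1912

MCMXII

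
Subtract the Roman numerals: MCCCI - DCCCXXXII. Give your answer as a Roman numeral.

MCCCI = 1301
DCCCXXXII = 832
1301 - 832 = 469

CDLXIX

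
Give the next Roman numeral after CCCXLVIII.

CCCXLVIII = 348, so the next integer is 348 + 1 = 349

CCCXLIX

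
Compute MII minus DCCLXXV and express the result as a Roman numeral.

MII = 1002
DCCLXXV = 775
1002 - 775 = 227

CCXXVII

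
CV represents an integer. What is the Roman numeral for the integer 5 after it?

CV = 105
105 + 5 = 110

CX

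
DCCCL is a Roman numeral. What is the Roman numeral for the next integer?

DCCCL = 850; next is 851

DCCCLI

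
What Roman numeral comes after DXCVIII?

DXCVIII = 598, so the next integer is 598 + 1 = 599

DXCIX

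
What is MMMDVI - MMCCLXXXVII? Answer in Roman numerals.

MMMDVI = 3506
MMCCLXXXVII = 2287
3506 - 2287 = 1219

MCCXIX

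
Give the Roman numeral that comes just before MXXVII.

MXXVII = 1027; previous is 1026

MXXVI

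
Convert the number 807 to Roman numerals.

Convert 807 to Roman numerals:
  807 contains 1×500 (D)
  307 contains 3×100 (CCC)
  7 contains 1×5 (V)
  2 contains 2×1 (II)

DCCCVII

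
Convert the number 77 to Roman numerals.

Convert 77 to Roman numerals:
  77 contains 1×50 (L)
  27 contains 2×10 (XX)
  7 contains 1×5 (V)
  2 contains 2×1 (II)

LXXVII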